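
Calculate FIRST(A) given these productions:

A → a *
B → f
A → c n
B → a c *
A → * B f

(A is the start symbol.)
To compute FIRST(A), examine every production with A on the left-hand side, reading each right-hand side left to right until a non-nullable symbol is reached.

From A → a *:
  - a is a terminal: add 'a' and stop
From A → c n:
  - c is a terminal: add 'c' and stop
From A → * B f:
  - '*' is a terminal: add '*' and stop

Collecting: FIRST(A) = { '*', 'a', 'c' }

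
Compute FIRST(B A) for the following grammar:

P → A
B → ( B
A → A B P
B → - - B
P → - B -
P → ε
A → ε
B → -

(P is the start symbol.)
{ '(', '-' }

FIRST sets of the non-terminals involved (from the grammar, by fixed-point iteration):
  FIRST(B) = { '(', '-' }

To compute FIRST(B A), process the symbols left to right:
Symbol B is a non-terminal. Add FIRST(B) \ {ε} = { '(', '-' }
B is not nullable (ε ∉ FIRST(B)), so stop here.
FIRST(B A) = { '(', '-' }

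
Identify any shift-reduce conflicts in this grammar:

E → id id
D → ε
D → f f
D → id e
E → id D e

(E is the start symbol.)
Yes — I2: [D → .] vs [D → . f f]; I5: [E → id id .] vs [D → id . e]

Augment with E' → E and build the canonical LR(0) collection (I0 = CLOSURE({[E' → . E]}), then GOTO on every symbol after a dot until no new states appear). It has 9 states:
  I0: { [E → . id D e], [E → . id id], [E' → . E] }  — shift
  I1: { [E' → E .] }  — accept
  I2: { [D → . f f], [D → . id e], [D → .], [E → id . D e], [E → id . id] }  — shift, reduce
  I3: { [E → id D . e] }  — shift
  I4: { [D → f . f] }  — shift
  I5: { [D → id . e], [E → id id .] }  — shift, reduce
  I6: { [D → id e .] }  — reduce
  I7: { [D → f f .] }  — reduce
  I8: { [E → id D e .] }  — reduce

I2 contains reduce item [D → .] and shift items [D → . f f], [D → . id e], [E → id . id] — shift-reduce conflict.
I5 contains reduce item [E → id id .] and shift item [D → id . e] — shift-reduce conflict.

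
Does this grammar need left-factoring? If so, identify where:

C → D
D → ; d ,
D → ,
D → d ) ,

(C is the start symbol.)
Left-factoring is needed when two productions for the same non-terminal
share a common prefix on the right-hand side.

Productions for D:
  D → ; d ,
  D → ,
  D → d ) ,

No common prefixes found.

Answer: No, left-factoring is not needed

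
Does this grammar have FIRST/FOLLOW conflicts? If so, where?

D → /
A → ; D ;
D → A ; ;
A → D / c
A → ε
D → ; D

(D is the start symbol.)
Yes. A → ';' D ';' with FOLLOW(A) on { ';' }; A → D '/' c with FOLLOW(A) on { ';' }

Nullable non-terminals: A.
FIRST sets used below: FIRST(D) = { '/', ';' }

A: nullable alternative(s) A → ε; FOLLOW(A) = { ';' }
  A → ; D ;: FIRST \ {ε} = { ';' } — overlaps FOLLOW(A) on { ';' }: CONFLICT
  A → D / c: FIRST \ {ε} = { '/', ';' } — overlaps FOLLOW(A) on { ';' }: CONFLICT
  A → ε: FIRST \ {ε} = { } — this is the only nullable alternative, skip

D has no nullable alternative, so no FIRST/FOLLOW check is needed there.

So the grammar has 2 FIRST/FOLLOW conflicts (marked CONFLICT above).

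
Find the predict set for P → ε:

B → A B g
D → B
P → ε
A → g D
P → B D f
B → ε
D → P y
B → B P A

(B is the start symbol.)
{ 'g', 'y' }

PREDICT(P → ε) = (FIRST(RHS) \ {ε}) ∪ (FOLLOW(P) if ε ∈ FIRST(RHS), i.e. RHS ⇒* ε)
The right-hand side is ε (FIRST(ε) = { ε }), so the predict set is FOLLOW(P) = { 'g', 'y' }
PREDICT(P → ε) = { 'g', 'y' }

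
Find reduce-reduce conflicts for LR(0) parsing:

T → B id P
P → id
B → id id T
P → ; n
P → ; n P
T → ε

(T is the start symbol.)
No reduce-reduce conflicts

A reduce-reduce conflict occurs when an LR(0) state has two complete items [A → α .] and [B → β .] — both call for a reduction, and with no lookahead the parser cannot choose between them.

Augment with T' → T and build the canonical LR(0) collection (I0 = CLOSURE({[T' → . T]}), then GOTO on every symbol after a dot until no new states appear). It has 12 states:
  I0: { [B → . id id T], [T → . B id P], [T → .], [T' → . T] }  — shift, reduce
  I1: { [T → B . id P] }  — shift
  I2: { [T' → T .] }  — accept
  I3: { [B → id . id T] }  — shift
  I4: { [B → . id id T], [B → id id . T], [T → . B id P], [T → .] }  — shift, reduce
  I5: { [B → id id T .] }  — reduce
  I6: { [P → . ; n P], [P → . ; n], [P → . id], [T → B id . P] }  — shift
  I7: { [P → ; . n P], [P → ; . n] }  — shift
  I8: { [T → B id P .] }  — reduce
  I9: { [P → id .] }  — reduce
  I10: { [P → . ; n P], [P → . ; n], [P → . id], [P → ; n . P], [P → ; n .] }  — shift, reduce
  I11: { [P → ; n P .] }  — reduce

No state contains more than one complete item.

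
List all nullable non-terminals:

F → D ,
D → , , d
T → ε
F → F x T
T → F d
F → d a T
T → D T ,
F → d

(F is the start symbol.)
{ 'T' }

ε-productions: T → ε
So T is immediately nullable.
No further non-terminal can be added: every production for the remaining non-terminals contains a terminal or a non-nullable non-terminal.
Nullable = { 'T' }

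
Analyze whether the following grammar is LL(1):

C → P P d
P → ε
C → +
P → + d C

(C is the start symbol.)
Relevant sets:
  FIRST(P) = { '+', ε }
  FOLLOW(P) = { '+', 'd' }

For C:
  PREDICT(C → P P d) = { '+', 'd' }
  PREDICT(C → '+') = { '+' }
For P:
  PREDICT(P → ε) = { '+', 'd' }
  PREDICT(P → '+' d C) = { '+' }

Conflict found: Predict set conflict for C: { '+' }
The grammar is NOT LL(1).

Answer: No. Predict set conflict for C: { '+' }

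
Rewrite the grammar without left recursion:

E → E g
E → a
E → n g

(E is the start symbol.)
E is directly left-recursive. The standard transformation for
  A → A α₁ | ... | A α_m | β₁ | ... | β_n
is
  A  → β₁ A' | ... | β_n A'
  A' → α₁ A' | ... | α_m A' | ε

E → a becomes E → a E'
E → n g becomes E → n g E'
E → E g becomes E' → g E'
Add E' → ε

Resulting grammar:
E → a E'
E → n g E'
E' → g E'
E' → ε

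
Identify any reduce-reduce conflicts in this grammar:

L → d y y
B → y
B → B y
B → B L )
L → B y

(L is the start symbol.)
Yes — I8: [B → B y .] vs [B → y .]

Augment with L' → L and build the canonical LR(0) collection (I0 = CLOSURE({[L' → . L]}), then GOTO on every symbol after a dot until no new states appear). It has 10 states:
  I0: { [B → . B L )], [B → . B y], [B → . y], [L → . B y], [L → . d y y], [L' → . L] }  — shift
  I1: { [B → . B L )], [B → . B y], [B → . y], [B → B . L )], [B → B . y], [L → . B y], [L → . d y y], [L → B . y] }  — shift
  I2: { [L' → L .] }  — accept
  I3: { [L → d . y y] }  — shift
  I4: { [B → y .] }  — reduce
  I5: { [L → d y . y] }  — shift
  I6: { [L → d y y .] }  — reduce
  I7: { [B → B L . )] }  — shift
  I8: { [B → B y .], [B → y .], [L → B y .] }  — 3 reduces
  I9: { [B → B L ) .] }  — reduce

I8 contains complete items [B → B y .], [B → y .], [L → B y .] — reduce-reduce conflict.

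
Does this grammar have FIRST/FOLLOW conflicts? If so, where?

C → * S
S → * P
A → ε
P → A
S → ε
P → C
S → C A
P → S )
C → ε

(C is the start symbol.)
Yes. P → S ')' with FOLLOW(P) on { ')' }

A FIRST/FOLLOW conflict occurs when a non-terminal N has a nullable alternative N → β (β ⇒* ε) and another alternative N → α with FIRST(α) ∩ FOLLOW(N) ≠ ∅: on such a lookahead the parser cannot decide between expanding α and letting N vanish via β.

Nullable non-terminals: A, C, P, S.
FIRST sets used below: FIRST(A) = { ε }, FIRST(C) = { '*', ε }, FIRST(S) = { '*', ε }
A has a nullable alternative but only one production, so nothing to check.

C: nullable alternative(s) C → ε; FOLLOW(C) = { $, ')' }
  C → * S: FIRST \ {ε} = { '*' } — disjoint from FOLLOW(C)
  C → ε: FIRST \ {ε} = { } — this is the only nullable alternative, skip

P: nullable alternative(s) P → A, P → C; FOLLOW(P) = { $, ')' }
  P → A: FIRST \ {ε} = { } — disjoint from FOLLOW(P)
  P → C: FIRST \ {ε} = { '*' } — disjoint from FOLLOW(P)
  P → S ): FIRST \ {ε} = { ')', '*' } — overlaps FOLLOW(P) on { ')' }: CONFLICT

S: nullable alternative(s) S → ε, S → C A; FOLLOW(S) = { $, ')' }
  S → * P: FIRST \ {ε} = { '*' } — disjoint from FOLLOW(S)
  S → ε: FIRST \ {ε} = { } — disjoint from FOLLOW(S)
  S → C A: FIRST \ {ε} = { '*' } — disjoint from FOLLOW(S)

So the grammar has 1 FIRST/FOLLOW conflict (marked CONFLICT above).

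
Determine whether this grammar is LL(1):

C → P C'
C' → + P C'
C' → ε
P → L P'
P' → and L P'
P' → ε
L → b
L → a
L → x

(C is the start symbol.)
Yes, the grammar is LL(1).

A grammar is LL(1) if for each non-terminal N with multiple productions, the predict sets of those productions are pairwise disjoint, where PREDICT(N → α) = (FIRST(α) \ {ε}) ∪ (FOLLOW(N) if α ⇒* ε).

Relevant sets:
  FOLLOW(C') = { $ }
  FOLLOW(P') = { $, '+' }

For C':
  PREDICT(C' → '+' P C') = { '+' }
  PREDICT(C' → ε) = { $ }
For P':
  PREDICT(P' → and L P') = { 'and' }
  PREDICT(P' → ε) = { $, '+' }
For L:
  PREDICT(L → b) = { 'b' }
  PREDICT(L → a) = { 'a' }
  PREDICT(L → x) = { 'x' }
C, P have a single production, so nothing to check there.

All predict sets are disjoint. The grammar IS LL(1).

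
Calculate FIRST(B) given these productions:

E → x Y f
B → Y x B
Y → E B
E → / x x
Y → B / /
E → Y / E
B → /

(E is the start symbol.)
FIRST sets of the other non-terminals involved (by the same procedure, iterated to a fixed point):
  FIRST(Y) = { '/', 'x' }

From B → Y x B:
  - Y is a non-terminal: add FIRST(Y) \ {ε} = { '/', 'x' }
    Y is not nullable, so stop
From B → /:
  - '/' is a terminal: add '/' and stop

Collecting: FIRST(B) = { '/', 'x' }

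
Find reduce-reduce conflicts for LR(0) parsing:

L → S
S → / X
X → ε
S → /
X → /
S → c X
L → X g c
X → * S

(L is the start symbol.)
Augment with L' → L and build the canonical LR(0) collection (I0 = CLOSURE({[L' → . L]}), then GOTO on every symbol after a dot until no new states appear). It has 14 states:
  I0: { [L → . S], [L → . X g c], [L' → . L], [S → . / X], [S → . /], [S → . c X], [X → . * S], [X → . /], [X → .] }  — shift, reduce
  I1: { [S → . / X], [S → . /], [S → . c X], [X → * . S] }  — shift
  I2: { [S → / . X], [S → / .], [X → . * S], [X → . /], [X → .], [X → / .] }  — shift, 3 reduces
  I3: { [L' → L .] }  — accept
  I4: { [L → S .] }  — reduce
  I5: { [L → X . g c] }  — shift
  I6: { [S → c . X], [X → . * S], [X → . /], [X → .] }  — shift, reduce
  I7: { [X → / .] }  — reduce
  I8: { [S → c X .] }  — reduce
  I9: { [L → X g . c] }  — shift
  I10: { [L → X g c .] }  — reduce
  I11: { [S → / X .] }  — reduce
  I12: { [S → / . X], [S → / .], [X → . * S], [X → . /], [X → .] }  — shift, 2 reduces
  I13: { [X → * S .] }  — reduce

I2 contains complete items [S → / .], [X → .], [X → / .] — reduce-reduce conflict.
I12 contains complete items [S → / .], [X → .] — reduce-reduce conflict.

Answer: Yes — I2: [S → / .] vs [X → .]; I12: [S → / .] vs [X → .]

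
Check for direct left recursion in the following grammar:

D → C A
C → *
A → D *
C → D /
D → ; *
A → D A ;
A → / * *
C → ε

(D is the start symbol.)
No direct left recursion

Direct left recursion occurs when N → N α for some non-terminal N (the right-hand side begins with the left-hand side itself).

D → C A: starts with C
C → *: starts with '*'
A → D *: starts with D
C → D /: starts with D
D → ; *: starts with ';'
A → D A ;: starts with D
A → / * *: starts with '/'
C → ε: starts with ε

No direct left recursion found.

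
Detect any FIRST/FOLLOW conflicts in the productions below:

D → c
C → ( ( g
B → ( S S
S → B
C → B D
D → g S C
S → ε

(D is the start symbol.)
Yes. S → B with FOLLOW(S) on { '(' }

Nullable non-terminals: S.
FIRST sets used below: FIRST(B) = { '(' }

S: nullable alternative(s) S → ε; FOLLOW(S) = { '(', 'c', 'g' }
  S → B: FIRST \ {ε} = { '(' } — overlaps FOLLOW(S) on { '(' }: CONFLICT
  S → ε: FIRST \ {ε} = { } — this is the only nullable alternative, skip

B, C, D have no nullable alternative, so no FIRST/FOLLOW check is needed there.

So the grammar has 1 FIRST/FOLLOW conflict (marked CONFLICT above).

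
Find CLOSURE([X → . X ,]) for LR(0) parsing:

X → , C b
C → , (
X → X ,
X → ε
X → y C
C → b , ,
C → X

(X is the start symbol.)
Start with: [X → . X ,]
  [X → . X ,] has the dot before X: add [X → . , C b], [X → .], [X → . y C]
No further items can be added.

CLOSURE = { [X → . , C b], [X → . X ,], [X → . y C], [X → .] }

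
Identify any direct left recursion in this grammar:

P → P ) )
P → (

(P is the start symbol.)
P → P ) ): LEFT RECURSIVE (starts with P)
P → (: starts with '('

The grammar has direct left recursion on: P.

Answer: Yes, P is left-recursive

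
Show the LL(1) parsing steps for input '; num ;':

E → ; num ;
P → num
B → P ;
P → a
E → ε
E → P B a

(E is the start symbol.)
LL(1) parsing maintains a stack (initially the start symbol over $) and the input. At each step: if the stack top is a terminal, match it against the current input token; if it is a non-terminal N, replace it with the RHS of M[N, lookahead] (the unique production whose predict set contains the lookahead).

Stack is shown with the top on the left.

Stack      Input      Action
----------------------------
E $        ; num ; $  output E → ; num ;
; num ; $  ; num ; $  match ';'
num ; $    num ; $    match 'num'
; $        ; $        match ';'
$          $          accept

The string is accepted.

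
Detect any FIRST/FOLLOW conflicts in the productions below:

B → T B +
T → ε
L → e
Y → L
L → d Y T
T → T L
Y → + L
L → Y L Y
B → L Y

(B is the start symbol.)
Nullable non-terminals: T.
FIRST sets used below: FIRST(T) = { '+', 'd', 'e', ε }, FIRST(L) = { '+', 'd', 'e' }

T: nullable alternative(s) T → ε; FOLLOW(T) = { $, '+', 'd', 'e' }
  T → ε: FIRST \ {ε} = { } — this is the only nullable alternative, skip
  T → T L: FIRST \ {ε} = { '+', 'd', 'e' } — overlaps FOLLOW(T) on { '+', 'd', 'e' }: CONFLICT

B, L, Y have no nullable alternative, so no FIRST/FOLLOW check is needed there.

So the grammar has 1 FIRST/FOLLOW conflict (marked CONFLICT above).

Answer: Yes. T → T L with FOLLOW(T) on { '+', 'd', 'e' }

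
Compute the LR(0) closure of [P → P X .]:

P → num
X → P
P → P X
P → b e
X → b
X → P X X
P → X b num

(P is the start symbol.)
Start with: [P → P X .]
The dot is at the end, so nothing is added.

CLOSURE = { [P → P X .] }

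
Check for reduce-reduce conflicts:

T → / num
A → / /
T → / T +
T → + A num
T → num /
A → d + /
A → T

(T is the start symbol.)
A reduce-reduce conflict occurs when an LR(0) state has two complete items [A → α .] and [B → β .] — both call for a reduction, and with no lookahead the parser cannot choose between them.

Augment with T' → T and build the canonical LR(0) collection (I0 = CLOSURE({[T' → . T]}), then GOTO on every symbol after a dot until no new states appear). It has 17 states:
  I0: { [T → . + A num], [T → . / T +], [T → . / num], [T → . num /], [T' → . T] }  — shift
  I1: { [A → . / /], [A → . T], [A → . d + /], [T → + . A num], [T → . + A num], [T → . / T +], [T → . / num], [T → . num /] }  — shift
  I2: { [T → . + A num], [T → . / T +], [T → . / num], [T → . num /], [T → / . T +], [T → / . num] }  — shift
  I3: { [T' → T .] }  — accept
  I4: { [T → num . /] }  — shift
  I5: { [T → num / .] }  — reduce
  I6: { [T → / T . +] }  — shift
  I7: { [T → / num .], [T → num . /] }  — shift, reduce
  I8: { [T → / T + .] }  — reduce
  I9: { [A → / . /], [T → . + A num], [T → . / T +], [T → . / num], [T → . num /], [T → / . T +], [T → / . num] }  — shift
  I10: { [T → + A . num] }  — shift
  I11: { [A → T .] }  — reduce
  I12: { [A → d . + /] }  — shift
  I13: { [A → d + . /] }  — shift
  I14: { [A → d + / .] }  — reduce
  I15: { [T → + A num .] }  — reduce
  I16: { [A → / / .], [T → . + A num], [T → . / T +], [T → . / num], [T → . num /], [T → / . T +], [T → / . num] }  — shift, reduce

No state contains more than one complete item.

Answer: No reduce-reduce conflicts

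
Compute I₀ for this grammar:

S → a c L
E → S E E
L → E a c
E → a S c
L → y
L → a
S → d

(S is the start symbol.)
First, augment the grammar with S' → S
I₀ = CLOSURE({ [S' → . S] }):
  [S' → . S] has the dot before S: add [S → . a c L], [S → . d]
No further items can be added.

I₀ = { [S → . a c L], [S → . d], [S' → . S] }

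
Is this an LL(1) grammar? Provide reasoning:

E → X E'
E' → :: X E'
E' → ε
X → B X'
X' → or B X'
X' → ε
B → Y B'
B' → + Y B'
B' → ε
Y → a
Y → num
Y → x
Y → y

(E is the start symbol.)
Relevant sets:
  FOLLOW(E') = { $ }
  FOLLOW(X') = { $, '::' }
  FOLLOW(B') = { $, '::', 'or' }

For E':
  PREDICT(E' → :: X E') = { '::' }
  PREDICT(E' → ε) = { $ }
For X':
  PREDICT(X' → or B X') = { 'or' }
  PREDICT(X' → ε) = { $, '::' }
For B':
  PREDICT(B' → '+' Y B') = { '+' }
  PREDICT(B' → ε) = { $, '::', 'or' }
For Y:
  PREDICT(Y → a) = { 'a' }
  PREDICT(Y → num) = { 'num' }
  PREDICT(Y → x) = { 'x' }
  PREDICT(Y → y) = { 'y' }
E, X, B have a single production, so nothing to check there.

All predict sets are disjoint. The grammar IS LL(1).

Answer: Yes, the grammar is LL(1).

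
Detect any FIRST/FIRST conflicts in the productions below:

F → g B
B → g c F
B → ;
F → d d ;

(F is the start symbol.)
A FIRST/FIRST conflict occurs when two productions N → α and N → β for the same non-terminal have FIRST(α) ∩ FIRST(β) ≠ ∅ (with ε ∈ FIRST of a nullable right-hand side, so two nullable alternatives also conflict).

Productions for F:
  F → g B: FIRST = { 'g' }
  F → d d ;: FIRST = { 'd' }
Productions for B:
  B → g c F: FIRST = { 'g' }
  B → ;: FIRST = { ';' }

All alternatives of each non-terminal have pairwise disjoint FIRST sets.

Answer: No FIRST/FIRST conflicts.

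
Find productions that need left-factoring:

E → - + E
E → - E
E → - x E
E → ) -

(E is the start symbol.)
Yes, E has productions with common prefix '-'

Left-factoring is needed when two productions for the same non-terminal
share a common prefix on the right-hand side.

Productions for E:
  E → - + E
  E → - E
  E → - x E
  E → ) -

Found common prefix '-' in productions for E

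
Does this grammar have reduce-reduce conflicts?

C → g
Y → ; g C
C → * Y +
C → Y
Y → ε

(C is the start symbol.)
No reduce-reduce conflicts

A reduce-reduce conflict occurs when an LR(0) state has two complete items [A → α .] and [B → β .] — both call for a reduction, and with no lookahead the parser cannot choose between them.

Augment with C' → C and build the canonical LR(0) collection (I0 = CLOSURE({[C' → . C]}), then GOTO on every symbol after a dot until no new states appear). It has 10 states:
  I0: { [C → . * Y +], [C → . Y], [C → . g], [C' → . C], [Y → . ; g C], [Y → .] }  — shift, reduce
  I1: { [C → * . Y +], [Y → . ; g C], [Y → .] }  — shift, reduce
  I2: { [Y → ; . g C] }  — shift
  I3: { [C' → C .] }  — accept
  I4: { [C → Y .] }  — reduce
  I5: { [C → g .] }  — reduce
  I6: { [C → . * Y +], [C → . Y], [C → . g], [Y → . ; g C], [Y → .], [Y → ; g . C] }  — shift, reduce
  I7: { [Y → ; g C .] }  — reduce
  I8: { [C → * Y . +] }  — shift
  I9: { [C → * Y + .] }  — reduce

No state contains more than one complete item.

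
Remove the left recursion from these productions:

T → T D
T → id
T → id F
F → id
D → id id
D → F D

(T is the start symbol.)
T → id T'
T → id F T'
T' → D T'
T' → ε
F → id
D → id id
D → F D

T is directly left-recursive. The standard transformation for
  A → A α₁ | ... | A α_m | β₁ | ... | β_n
is
  A  → β₁ A' | ... | β_n A'
  A' → α₁ A' | ... | α_m A' | ε

T → id becomes T → id T'
T → id F becomes T → id F T'
T → T D becomes T' → D T'
Add T' → ε

Productions for other non-terminals are unchanged:
  F → id
  D → id id
  D → F D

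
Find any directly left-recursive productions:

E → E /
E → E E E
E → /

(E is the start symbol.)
E → E /: LEFT RECURSIVE (starts with E)
E → E E E: LEFT RECURSIVE (starts with E)
E → /: starts with '/'

The grammar has direct left recursion on: E.

Answer: Yes, E is left-recursive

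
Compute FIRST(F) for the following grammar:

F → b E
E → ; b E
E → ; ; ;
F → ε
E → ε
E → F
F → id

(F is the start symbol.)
{ 'b', 'id', ε }

To compute FIRST(F), examine every production with F on the left-hand side, reading each right-hand side left to right until a non-nullable symbol is reached.

From F → b E:
  - b is a terminal: add 'b' and stop
From F → ε:
  - ε-production, so ε ∈ FIRST(F)
From F → id:
  - id is a terminal: add 'id' and stop

Collecting: FIRST(F) = { 'b', 'id', ε }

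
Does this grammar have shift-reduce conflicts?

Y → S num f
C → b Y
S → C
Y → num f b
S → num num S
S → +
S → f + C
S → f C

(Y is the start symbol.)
No shift-reduce conflicts

A shift-reduce conflict occurs when an LR(0) state has both:
  - a complete (reduce) item [A → α .] (dot at the end), and
  - a shift item [B → β . c γ] (dot before a terminal).

Augment with Y' → Y and build the canonical LR(0) collection (I0 = CLOSURE({[Y' → . Y]}), then GOTO on every symbol after a dot until no new states appear). It has 19 states:
  I0: { [C → . b Y], [S → . +], [S → . C], [S → . f + C], [S → . f C], [S → . num num S], [Y → . S num f], [Y → . num f b], [Y' → . Y] }  — shift
  I1: { [S → + .] }  — reduce
  I2: { [S → C .] }  — reduce
  I3: { [Y → S . num f] }  — shift
  I4: { [Y' → Y .] }  — accept
  I5: { [C → . b Y], [C → b . Y], [S → . +], [S → . C], [S → . f + C], [S → . f C], [S → . num num S], [Y → . S num f], [Y → . num f b] }  — shift
  I6: { [C → . b Y], [S → f . + C], [S → f . C] }  — shift
  I7: { [S → num . num S], [Y → num . f b] }  — shift
  I8: { [Y → num f . b] }  — shift
  I9: { [C → . b Y], [S → . +], [S → . C], [S → . f + C], [S → . f C], [S → . num num S], [S → num num . S] }  — shift
  I10: { [S → num num S .] }  — reduce
  I11: { [S → num . num S] }  — shift
  I12: { [Y → num f b .] }  — reduce
  I13: { [C → . b Y], [S → f + . C] }  — shift
  I14: { [S → f C .] }  — reduce
  I15: { [S → f + C .] }  — reduce
  I16: { [C → b Y .] }  — reduce
  I17: { [Y → S num . f] }  — shift
  I18: { [Y → S num f .] }  — reduce

No state contains both a complete item and a shift item.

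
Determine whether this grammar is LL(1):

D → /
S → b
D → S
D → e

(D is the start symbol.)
Relevant sets:
  FIRST(S) = { 'b' }

For D:
  PREDICT(D → '/') = { '/' }
  PREDICT(D → S) = { 'b' }
  PREDICT(D → e) = { 'e' }
S has a single production, so nothing to check there.

All predict sets are disjoint. The grammar IS LL(1).

Answer: Yes, the grammar is LL(1).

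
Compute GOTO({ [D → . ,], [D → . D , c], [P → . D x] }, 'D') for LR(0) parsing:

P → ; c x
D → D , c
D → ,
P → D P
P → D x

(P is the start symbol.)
{ [D → D . , c], [P → D . x] }

GOTO(I, 'D') = CLOSURE({ [A → αX.β] : [A → α.Xβ] ∈ I, X = 'D' })

Items with dot before 'D', with the dot advanced:
  [D → . D , c] → [D → D . , c]
  [P → . D x] → [P → D . x]
Closure adds nothing (no advanced item has the dot before a non-terminal).

GOTO = { [D → D . , c], [P → D . x] }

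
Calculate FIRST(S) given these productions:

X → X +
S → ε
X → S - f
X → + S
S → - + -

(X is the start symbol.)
To compute FIRST(S), examine every production with S on the left-hand side, reading each right-hand side left to right until a non-nullable symbol is reached.

From S → ε:
  - ε-production, so ε ∈ FIRST(S)
From S → - + -:
  - '-' is a terminal: add '-' and stop

Collecting: FIRST(S) = { '-', ε }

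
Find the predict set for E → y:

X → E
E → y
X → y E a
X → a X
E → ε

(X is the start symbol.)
PREDICT(E → y) = (FIRST(RHS) \ {ε}) ∪ (FOLLOW(E) if ε ∈ FIRST(RHS), i.e. RHS ⇒* ε)
FIRST(y) = { 'y' }
ε ∉ FIRST(y), so FOLLOW(E) is not added.
PREDICT(E → y) = { 'y' }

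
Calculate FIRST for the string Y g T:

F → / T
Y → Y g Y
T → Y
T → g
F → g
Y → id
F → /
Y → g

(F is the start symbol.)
{ 'g', 'id' }

FIRST sets of the non-terminals involved (from the grammar, by fixed-point iteration):
  FIRST(Y) = { 'g', 'id' }

To compute FIRST(Y g T), process the symbols left to right:
Symbol Y is a non-terminal. Add FIRST(Y) \ {ε} = { 'g', 'id' }
Y is not nullable (ε ∉ FIRST(Y)), so stop here.
FIRST(Y g T) = { 'g', 'id' }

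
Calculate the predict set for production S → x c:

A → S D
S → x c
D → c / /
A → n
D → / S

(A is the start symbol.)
{ 'x' }

PREDICT(S → x c) = (FIRST(RHS) \ {ε}) ∪ (FOLLOW(S) if ε ∈ FIRST(RHS), i.e. RHS ⇒* ε)
FIRST(x c) = { 'x' }
ε ∉ FIRST(x c), so FOLLOW(S) is not added.
PREDICT(S → x c) = { 'x' }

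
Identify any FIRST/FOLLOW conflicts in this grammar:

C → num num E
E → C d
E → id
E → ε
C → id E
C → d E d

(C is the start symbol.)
A FIRST/FOLLOW conflict occurs when a non-terminal N has a nullable alternative N → β (β ⇒* ε) and another alternative N → α with FIRST(α) ∩ FOLLOW(N) ≠ ∅: on such a lookahead the parser cannot decide between expanding α and letting N vanish via β.

Nullable non-terminals: E.
FIRST sets used below: FIRST(C) = { 'd', 'id', 'num' }

E: nullable alternative(s) E → ε; FOLLOW(E) = { $, 'd' }
  E → C d: FIRST \ {ε} = { 'd', 'id', 'num' } — overlaps FOLLOW(E) on { 'd' }: CONFLICT
  E → id: FIRST \ {ε} = { 'id' } — disjoint from FOLLOW(E)
  E → ε: FIRST \ {ε} = { } — this is the only nullable alternative, skip

C has no nullable alternative, so no FIRST/FOLLOW check is needed there.

So the grammar has 1 FIRST/FOLLOW conflict (marked CONFLICT above).

Answer: Yes. E → C d with FOLLOW(E) on { 'd' }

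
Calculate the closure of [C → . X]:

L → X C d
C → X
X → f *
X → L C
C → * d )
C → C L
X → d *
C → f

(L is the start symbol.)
To compute CLOSURE, for each item [A → α.Bβ] where B is a non-terminal, add [B → .γ] for all productions B → γ; repeat for the newly added items until nothing changes.

Start with: [C → . X]
  [C → . X] has the dot before X: add [X → . f *], [X → . L C], [X → . d *]
  [X → . L C] has the dot before L: add [L → . X C d]
No further items can be added.

CLOSURE = { [C → . X], [L → . X C d], [X → . L C], [X → . d *], [X → . f *] }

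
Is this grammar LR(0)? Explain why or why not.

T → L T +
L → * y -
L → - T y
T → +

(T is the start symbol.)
A grammar is LR(0) if no state in the canonical LR(0) collection has:
  - both a shift item (dot before a terminal) and a complete item (shift-reduce conflict), or
  - two or more complete items (reduce-reduce conflict; the accept item [T' → T .] counts as a complete item here).

Augment with T' → T and build the canonical LR(0) collection (I0 = CLOSURE({[T' → . T]}), then GOTO on every symbol after a dot until no new states appear). It has 12 states:
  I0: { [L → . * y -], [L → . - T y], [T → . +], [T → . L T +], [T' → . T] }  — shift
  I1: { [L → * . y -] }  — shift
  I2: { [T → + .] }  — reduce
  I3: { [L → - . T y], [L → . * y -], [L → . - T y], [T → . +], [T → . L T +] }  — shift
  I4: { [L → . * y -], [L → . - T y], [T → . +], [T → . L T +], [T → L . T +] }  — shift
  I5: { [T' → T .] }  — accept
  I6: { [T → L T . +] }  — shift
  I7: { [T → L T + .] }  — reduce
  I8: { [L → - T . y] }  — shift
  I9: { [L → - T y .] }  — reduce
  I10: { [L → * y . -] }  — shift
  I11: { [L → * y - .] }  — reduce

Every state is either a pure shift/goto state or contains exactly one complete item and nothing to shift — no conflicts. The grammar is LR(0).

Answer: Yes, the grammar is LR(0)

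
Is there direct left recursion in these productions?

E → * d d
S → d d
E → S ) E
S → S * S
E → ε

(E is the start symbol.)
E → * d d: starts with '*'
S → d d: starts with d
E → S ) E: starts with S
S → S * S: LEFT RECURSIVE (starts with S)
E → ε: starts with ε

The grammar has direct left recursion on: S.

Answer: Yes, S is left-recursive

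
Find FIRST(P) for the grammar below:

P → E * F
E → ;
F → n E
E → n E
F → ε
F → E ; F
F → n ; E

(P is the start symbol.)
{ ';', 'n' }

To compute FIRST(P), examine every production with P on the left-hand side, reading each right-hand side left to right until a non-nullable symbol is reached.

FIRST sets of the other non-terminals involved (by the same procedure, iterated to a fixed point):
  FIRST(E) = { ';', 'n' }

From P → E * F:
  - E is a non-terminal: add FIRST(E) \ {ε} = { ';', 'n' }
    E is not nullable, so stop

Collecting: FIRST(P) = { ';', 'n' }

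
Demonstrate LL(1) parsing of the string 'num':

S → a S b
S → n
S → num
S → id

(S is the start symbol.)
LL(1) parsing maintains a stack (initially the start symbol over $) and the input. At each step: if the stack top is a terminal, match it against the current input token; if it is a non-terminal N, replace it with the RHS of M[N, lookahead] (the unique production whose predict set contains the lookahead).

Stack is shown with the top on the left.

Stack  Input  Action
--------------------
S $    num $  output S → num
num $  num $  match 'num'
$      $      accept

The string is accepted.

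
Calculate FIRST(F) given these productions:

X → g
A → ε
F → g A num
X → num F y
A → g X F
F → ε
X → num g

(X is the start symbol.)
From F → g A num:
  - g is a terminal: add 'g' and stop
From F → ε:
  - ε-production, so ε ∈ FIRST(F)

Collecting: FIRST(F) = { 'g', ε }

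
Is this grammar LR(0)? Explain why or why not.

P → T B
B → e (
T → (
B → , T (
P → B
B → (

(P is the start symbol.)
A grammar is LR(0) if no state in the canonical LR(0) collection has:
  - both a shift item (dot before a terminal) and a complete item (shift-reduce conflict), or
  - two or more complete items (reduce-reduce conflict; the accept item [P' → P .] counts as a complete item here).

Augment with P' → P and build the canonical LR(0) collection (I0 = CLOSURE({[P' → . P]}), then GOTO on every symbol after a dot until no new states appear). It has 13 states:
  I0: { [B → . (], [B → . , T (], [B → . e (], [P → . B], [P → . T B], [P' → . P], [T → . (] }  — shift
  I1: { [B → ( .], [T → ( .] }  — 2 reduces
  I2: { [B → , . T (], [T → . (] }  — shift
  I3: { [P → B .] }  — reduce
  I4: { [P' → P .] }  — accept
  I5: { [B → . (], [B → . , T (], [B → . e (], [P → T . B] }  — shift
  I6: { [B → e . (] }  — shift
  I7: { [B → e ( .] }  — reduce
  I8: { [B → ( .] }  — reduce
  I9: { [P → T B .] }  — reduce
  I10: { [T → ( .] }  — reduce
  I11: { [B → , T . (] }  — shift
  I12: { [B → , T ( .] }  — reduce

Conflict in state I1:
  Reduce-reduce conflict: [B → ( .] and [T → ( .]
So the grammar is NOT LR(0).

Answer: No. Reduce-reduce conflict: [B → ( .] and [T → ( .]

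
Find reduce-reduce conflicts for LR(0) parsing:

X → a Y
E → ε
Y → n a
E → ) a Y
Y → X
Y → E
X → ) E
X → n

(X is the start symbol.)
No reduce-reduce conflicts

Augment with X' → X and build the canonical LR(0) collection (I0 = CLOSURE({[X' → . X]}), then GOTO on every symbol after a dot until no new states appear). It has 15 states:
  I0: { [X → . ) E], [X → . a Y], [X → . n], [X' → . X] }  — shift
  I1: { [E → . ) a Y], [E → .], [X → ) . E] }  — shift, reduce
  I2: { [X' → X .] }  — accept
  I3: { [E → . ) a Y], [E → .], [X → . ) E], [X → . a Y], [X → . n], [X → a . Y], [Y → . E], [Y → . X], [Y → . n a] }  — shift, reduce
  I4: { [X → n .] }  — reduce
  I5: { [E → ) . a Y], [E → . ) a Y], [E → .], [X → ) . E] }  — shift, reduce
  I6: { [Y → E .] }  — reduce
  I7: { [Y → X .] }  — reduce
  I8: { [X → a Y .] }  — reduce
  I9: { [X → n .], [Y → n . a] }  — shift, reduce
  I10: { [Y → n a .] }  — reduce
  I11: { [E → ) . a Y] }  — shift
  I12: { [X → ) E .] }  — reduce
  I13: { [E → ) a . Y], [E → . ) a Y], [E → .], [X → . ) E], [X → . a Y], [X → . n], [Y → . E], [Y → . X], [Y → . n a] }  — shift, reduce
  I14: { [E → ) a Y .] }  — reduce

No state contains more than one complete item.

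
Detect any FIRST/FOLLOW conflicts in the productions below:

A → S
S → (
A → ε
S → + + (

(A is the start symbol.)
No FIRST/FOLLOW conflicts.

Nullable non-terminals: A.
FIRST sets used below: FIRST(S) = { '(', '+' }

A: nullable alternative(s) A → ε; FOLLOW(A) = { $ }
  A → S: FIRST \ {ε} = { '(', '+' } — disjoint from FOLLOW(A)
  A → ε: FIRST \ {ε} = { } — this is the only nullable alternative, skip

S has no nullable alternative, so no FIRST/FOLLOW check is needed there.

No FIRST/FOLLOW conflicts found.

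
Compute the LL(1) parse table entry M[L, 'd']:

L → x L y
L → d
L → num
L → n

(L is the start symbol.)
To find M[L, 'd'], we find productions for L where 'd' is in the predict set (PREDICT(N → α) = (FIRST(α) \ {ε}) ∪ (FOLLOW(N) if α ⇒* ε)).

L → x L y: PREDICT = { 'x' }
L → d: PREDICT = { 'd' }
  'd' is in predict set, so this production goes in M[L, 'd']
L → num: PREDICT = { 'num' }
L → n: PREDICT = { 'n' }

M[L, 'd'] = L → d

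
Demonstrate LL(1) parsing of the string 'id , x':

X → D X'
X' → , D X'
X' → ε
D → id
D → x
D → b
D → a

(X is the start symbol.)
LL(1) parsing maintains a stack (initially the start symbol over $) and the input. At each step: if the stack top is a terminal, match it against the current input token; if it is a non-terminal N, replace it with the RHS of M[N, lookahead] (the unique production whose predict set contains the lookahead).

Stack is shown with the top on the left.

Stack     Input     Action
--------------------------
X $       id , x $  output X → D X'
D X' $    id , x $  output D → id
id X' $   id , x $  match 'id'
X' $      , x $     output X' → , D X'
, D X' $  , x $     match ','
D X' $    x $       output D → x
x X' $    x $       match 'x'
X' $      $         output X' → ε
$         $         accept

The string is accepted.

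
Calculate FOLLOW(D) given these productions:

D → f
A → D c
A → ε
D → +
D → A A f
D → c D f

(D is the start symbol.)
{ $, 'c', 'f' }

D is the start symbol, so $ ∈ FOLLOW(D).
In A → D c: D is followed by c, add FIRST(c) \ {ε} = { 'c' }
In D → c D f: D is followed by f, add FIRST(f) \ {ε} = { 'f' }

Taking the union: FOLLOW(D) = { $, 'c', 'f' }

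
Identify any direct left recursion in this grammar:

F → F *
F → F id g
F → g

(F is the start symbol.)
Yes, F is left-recursive

Direct left recursion occurs when N → N α for some non-terminal N (the right-hand side begins with the left-hand side itself).

F → F *: LEFT RECURSIVE (starts with F)
F → F id g: LEFT RECURSIVE (starts with F)
F → g: starts with g

The grammar has direct left recursion on: F.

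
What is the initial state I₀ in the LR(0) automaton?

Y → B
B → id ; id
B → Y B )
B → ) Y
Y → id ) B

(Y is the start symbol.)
{ [B → . ) Y], [B → . Y B )], [B → . id ; id], [Y → . B], [Y → . id ) B], [Y' → . Y] }

First, augment the grammar with Y' → Y
I₀ = CLOSURE({ [Y' → . Y] }):
  [Y' → . Y] has the dot before Y: add [Y → . B], [Y → . id ) B]
  [Y → . B] has the dot before B: add [B → . id ; id], [B → . Y B )], [B → . ) Y]
No further items can be added.

I₀ = { [B → . ) Y], [B → . Y B )], [B → . id ; id], [Y → . B], [Y → . id ) B], [Y' → . Y] }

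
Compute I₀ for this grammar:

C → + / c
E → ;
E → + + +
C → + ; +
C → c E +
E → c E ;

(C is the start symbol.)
{ [C → . + / c], [C → . + ; +], [C → . c E +], [C' → . C] }

First, augment the grammar with C' → C
I₀ = CLOSURE({ [C' → . C] }):
  [C' → . C] has the dot before C: add [C → . + / c], [C → . + ; +], [C → . c E +]
No further items can be added.

I₀ = { [C → . + / c], [C → . + ; +], [C → . c E +], [C' → . C] }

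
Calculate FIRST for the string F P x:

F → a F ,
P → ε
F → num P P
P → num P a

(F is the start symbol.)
FIRST sets of the non-terminals involved (from the grammar, by fixed-point iteration):
  FIRST(F) = { 'a', 'num' }

To compute FIRST(F P x), process the symbols left to right:
Symbol F is a non-terminal. Add FIRST(F) \ {ε} = { 'a', 'num' }
F is not nullable (ε ∉ FIRST(F)), so stop here.
FIRST(F P x) = { 'a', 'num' }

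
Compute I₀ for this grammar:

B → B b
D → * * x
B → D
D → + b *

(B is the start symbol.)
{ [B → . B b], [B → . D], [B' → . B], [D → . * * x], [D → . + b *] }

First, augment the grammar with B' → B
I₀ = CLOSURE({ [B' → . B] }):
  [B' → . B] has the dot before B: add [B → . B b], [B → . D]
  [B → . D] has the dot before D: add [D → . * * x], [D → . + b *]
No further items can be added.

I₀ = { [B → . B b], [B → . D], [B' → . B], [D → . * * x], [D → . + b *] }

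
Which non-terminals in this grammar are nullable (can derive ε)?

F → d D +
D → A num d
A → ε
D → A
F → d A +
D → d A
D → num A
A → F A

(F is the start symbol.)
{ 'A', 'D' }

ε-productions: A → ε
So A is immediately nullable.
D → A: every symbol on the right is nullable, so D is nullable too.
No further non-terminal can be added: every production for the remaining non-terminals contains a terminal or a non-nullable non-terminal.
Nullable = { 'A', 'D' }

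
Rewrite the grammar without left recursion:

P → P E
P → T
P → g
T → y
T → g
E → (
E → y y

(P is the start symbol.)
P → T P'
P → g P'
P' → E P'
P' → ε
T → y
T → g
E → (
E → y y

P is directly left-recursive. The standard transformation for
  A → A α₁ | ... | A α_m | β₁ | ... | β_n
is
  A  → β₁ A' | ... | β_n A'
  A' → α₁ A' | ... | α_m A' | ε

P → T becomes P → T P'
P → g becomes P → g P'
P → P E becomes P' → E P'
Add P' → ε

Productions for other non-terminals are unchanged:
  T → y
  T → g
  E → (
  E → y y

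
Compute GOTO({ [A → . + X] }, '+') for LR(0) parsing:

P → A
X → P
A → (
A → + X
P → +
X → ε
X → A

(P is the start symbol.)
{ [A → + . X], [A → . (], [A → . + X], [P → . +], [P → . A], [X → . A], [X → . P], [X → .] }

GOTO(I, '+') = CLOSURE({ [A → αX.β] : [A → α.Xβ] ∈ I, X = '+' })

Items with dot before '+', with the dot advanced:
  [A → . + X] → [A → + . X]
Closure of the advanced items:
  [A → + . X] has the dot before X: add [X → . P], [X → .], [X → . A]
  [X → . P] has the dot before P: add [P → . A], [P → . +]
  [X → . A] has the dot before A: add [A → . (], [A → . + X]

GOTO = { [A → + . X], [A → . (], [A → . + X], [P → . +], [P → . A], [X → . A], [X → . P], [X → .] }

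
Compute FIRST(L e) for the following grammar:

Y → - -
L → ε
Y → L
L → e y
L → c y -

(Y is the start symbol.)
FIRST sets of the non-terminals involved (from the grammar, by fixed-point iteration):
  FIRST(L) = { 'c', 'e', ε }

To compute FIRST(L e), process the symbols left to right:
Symbol L is a non-terminal. Add FIRST(L) \ {ε} = { 'c', 'e' }
L is nullable (ε ∈ FIRST(L)), continue to the next symbol.
Symbol e is a terminal. Add 'e' and stop.
FIRST(L e) = { 'c', 'e' }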